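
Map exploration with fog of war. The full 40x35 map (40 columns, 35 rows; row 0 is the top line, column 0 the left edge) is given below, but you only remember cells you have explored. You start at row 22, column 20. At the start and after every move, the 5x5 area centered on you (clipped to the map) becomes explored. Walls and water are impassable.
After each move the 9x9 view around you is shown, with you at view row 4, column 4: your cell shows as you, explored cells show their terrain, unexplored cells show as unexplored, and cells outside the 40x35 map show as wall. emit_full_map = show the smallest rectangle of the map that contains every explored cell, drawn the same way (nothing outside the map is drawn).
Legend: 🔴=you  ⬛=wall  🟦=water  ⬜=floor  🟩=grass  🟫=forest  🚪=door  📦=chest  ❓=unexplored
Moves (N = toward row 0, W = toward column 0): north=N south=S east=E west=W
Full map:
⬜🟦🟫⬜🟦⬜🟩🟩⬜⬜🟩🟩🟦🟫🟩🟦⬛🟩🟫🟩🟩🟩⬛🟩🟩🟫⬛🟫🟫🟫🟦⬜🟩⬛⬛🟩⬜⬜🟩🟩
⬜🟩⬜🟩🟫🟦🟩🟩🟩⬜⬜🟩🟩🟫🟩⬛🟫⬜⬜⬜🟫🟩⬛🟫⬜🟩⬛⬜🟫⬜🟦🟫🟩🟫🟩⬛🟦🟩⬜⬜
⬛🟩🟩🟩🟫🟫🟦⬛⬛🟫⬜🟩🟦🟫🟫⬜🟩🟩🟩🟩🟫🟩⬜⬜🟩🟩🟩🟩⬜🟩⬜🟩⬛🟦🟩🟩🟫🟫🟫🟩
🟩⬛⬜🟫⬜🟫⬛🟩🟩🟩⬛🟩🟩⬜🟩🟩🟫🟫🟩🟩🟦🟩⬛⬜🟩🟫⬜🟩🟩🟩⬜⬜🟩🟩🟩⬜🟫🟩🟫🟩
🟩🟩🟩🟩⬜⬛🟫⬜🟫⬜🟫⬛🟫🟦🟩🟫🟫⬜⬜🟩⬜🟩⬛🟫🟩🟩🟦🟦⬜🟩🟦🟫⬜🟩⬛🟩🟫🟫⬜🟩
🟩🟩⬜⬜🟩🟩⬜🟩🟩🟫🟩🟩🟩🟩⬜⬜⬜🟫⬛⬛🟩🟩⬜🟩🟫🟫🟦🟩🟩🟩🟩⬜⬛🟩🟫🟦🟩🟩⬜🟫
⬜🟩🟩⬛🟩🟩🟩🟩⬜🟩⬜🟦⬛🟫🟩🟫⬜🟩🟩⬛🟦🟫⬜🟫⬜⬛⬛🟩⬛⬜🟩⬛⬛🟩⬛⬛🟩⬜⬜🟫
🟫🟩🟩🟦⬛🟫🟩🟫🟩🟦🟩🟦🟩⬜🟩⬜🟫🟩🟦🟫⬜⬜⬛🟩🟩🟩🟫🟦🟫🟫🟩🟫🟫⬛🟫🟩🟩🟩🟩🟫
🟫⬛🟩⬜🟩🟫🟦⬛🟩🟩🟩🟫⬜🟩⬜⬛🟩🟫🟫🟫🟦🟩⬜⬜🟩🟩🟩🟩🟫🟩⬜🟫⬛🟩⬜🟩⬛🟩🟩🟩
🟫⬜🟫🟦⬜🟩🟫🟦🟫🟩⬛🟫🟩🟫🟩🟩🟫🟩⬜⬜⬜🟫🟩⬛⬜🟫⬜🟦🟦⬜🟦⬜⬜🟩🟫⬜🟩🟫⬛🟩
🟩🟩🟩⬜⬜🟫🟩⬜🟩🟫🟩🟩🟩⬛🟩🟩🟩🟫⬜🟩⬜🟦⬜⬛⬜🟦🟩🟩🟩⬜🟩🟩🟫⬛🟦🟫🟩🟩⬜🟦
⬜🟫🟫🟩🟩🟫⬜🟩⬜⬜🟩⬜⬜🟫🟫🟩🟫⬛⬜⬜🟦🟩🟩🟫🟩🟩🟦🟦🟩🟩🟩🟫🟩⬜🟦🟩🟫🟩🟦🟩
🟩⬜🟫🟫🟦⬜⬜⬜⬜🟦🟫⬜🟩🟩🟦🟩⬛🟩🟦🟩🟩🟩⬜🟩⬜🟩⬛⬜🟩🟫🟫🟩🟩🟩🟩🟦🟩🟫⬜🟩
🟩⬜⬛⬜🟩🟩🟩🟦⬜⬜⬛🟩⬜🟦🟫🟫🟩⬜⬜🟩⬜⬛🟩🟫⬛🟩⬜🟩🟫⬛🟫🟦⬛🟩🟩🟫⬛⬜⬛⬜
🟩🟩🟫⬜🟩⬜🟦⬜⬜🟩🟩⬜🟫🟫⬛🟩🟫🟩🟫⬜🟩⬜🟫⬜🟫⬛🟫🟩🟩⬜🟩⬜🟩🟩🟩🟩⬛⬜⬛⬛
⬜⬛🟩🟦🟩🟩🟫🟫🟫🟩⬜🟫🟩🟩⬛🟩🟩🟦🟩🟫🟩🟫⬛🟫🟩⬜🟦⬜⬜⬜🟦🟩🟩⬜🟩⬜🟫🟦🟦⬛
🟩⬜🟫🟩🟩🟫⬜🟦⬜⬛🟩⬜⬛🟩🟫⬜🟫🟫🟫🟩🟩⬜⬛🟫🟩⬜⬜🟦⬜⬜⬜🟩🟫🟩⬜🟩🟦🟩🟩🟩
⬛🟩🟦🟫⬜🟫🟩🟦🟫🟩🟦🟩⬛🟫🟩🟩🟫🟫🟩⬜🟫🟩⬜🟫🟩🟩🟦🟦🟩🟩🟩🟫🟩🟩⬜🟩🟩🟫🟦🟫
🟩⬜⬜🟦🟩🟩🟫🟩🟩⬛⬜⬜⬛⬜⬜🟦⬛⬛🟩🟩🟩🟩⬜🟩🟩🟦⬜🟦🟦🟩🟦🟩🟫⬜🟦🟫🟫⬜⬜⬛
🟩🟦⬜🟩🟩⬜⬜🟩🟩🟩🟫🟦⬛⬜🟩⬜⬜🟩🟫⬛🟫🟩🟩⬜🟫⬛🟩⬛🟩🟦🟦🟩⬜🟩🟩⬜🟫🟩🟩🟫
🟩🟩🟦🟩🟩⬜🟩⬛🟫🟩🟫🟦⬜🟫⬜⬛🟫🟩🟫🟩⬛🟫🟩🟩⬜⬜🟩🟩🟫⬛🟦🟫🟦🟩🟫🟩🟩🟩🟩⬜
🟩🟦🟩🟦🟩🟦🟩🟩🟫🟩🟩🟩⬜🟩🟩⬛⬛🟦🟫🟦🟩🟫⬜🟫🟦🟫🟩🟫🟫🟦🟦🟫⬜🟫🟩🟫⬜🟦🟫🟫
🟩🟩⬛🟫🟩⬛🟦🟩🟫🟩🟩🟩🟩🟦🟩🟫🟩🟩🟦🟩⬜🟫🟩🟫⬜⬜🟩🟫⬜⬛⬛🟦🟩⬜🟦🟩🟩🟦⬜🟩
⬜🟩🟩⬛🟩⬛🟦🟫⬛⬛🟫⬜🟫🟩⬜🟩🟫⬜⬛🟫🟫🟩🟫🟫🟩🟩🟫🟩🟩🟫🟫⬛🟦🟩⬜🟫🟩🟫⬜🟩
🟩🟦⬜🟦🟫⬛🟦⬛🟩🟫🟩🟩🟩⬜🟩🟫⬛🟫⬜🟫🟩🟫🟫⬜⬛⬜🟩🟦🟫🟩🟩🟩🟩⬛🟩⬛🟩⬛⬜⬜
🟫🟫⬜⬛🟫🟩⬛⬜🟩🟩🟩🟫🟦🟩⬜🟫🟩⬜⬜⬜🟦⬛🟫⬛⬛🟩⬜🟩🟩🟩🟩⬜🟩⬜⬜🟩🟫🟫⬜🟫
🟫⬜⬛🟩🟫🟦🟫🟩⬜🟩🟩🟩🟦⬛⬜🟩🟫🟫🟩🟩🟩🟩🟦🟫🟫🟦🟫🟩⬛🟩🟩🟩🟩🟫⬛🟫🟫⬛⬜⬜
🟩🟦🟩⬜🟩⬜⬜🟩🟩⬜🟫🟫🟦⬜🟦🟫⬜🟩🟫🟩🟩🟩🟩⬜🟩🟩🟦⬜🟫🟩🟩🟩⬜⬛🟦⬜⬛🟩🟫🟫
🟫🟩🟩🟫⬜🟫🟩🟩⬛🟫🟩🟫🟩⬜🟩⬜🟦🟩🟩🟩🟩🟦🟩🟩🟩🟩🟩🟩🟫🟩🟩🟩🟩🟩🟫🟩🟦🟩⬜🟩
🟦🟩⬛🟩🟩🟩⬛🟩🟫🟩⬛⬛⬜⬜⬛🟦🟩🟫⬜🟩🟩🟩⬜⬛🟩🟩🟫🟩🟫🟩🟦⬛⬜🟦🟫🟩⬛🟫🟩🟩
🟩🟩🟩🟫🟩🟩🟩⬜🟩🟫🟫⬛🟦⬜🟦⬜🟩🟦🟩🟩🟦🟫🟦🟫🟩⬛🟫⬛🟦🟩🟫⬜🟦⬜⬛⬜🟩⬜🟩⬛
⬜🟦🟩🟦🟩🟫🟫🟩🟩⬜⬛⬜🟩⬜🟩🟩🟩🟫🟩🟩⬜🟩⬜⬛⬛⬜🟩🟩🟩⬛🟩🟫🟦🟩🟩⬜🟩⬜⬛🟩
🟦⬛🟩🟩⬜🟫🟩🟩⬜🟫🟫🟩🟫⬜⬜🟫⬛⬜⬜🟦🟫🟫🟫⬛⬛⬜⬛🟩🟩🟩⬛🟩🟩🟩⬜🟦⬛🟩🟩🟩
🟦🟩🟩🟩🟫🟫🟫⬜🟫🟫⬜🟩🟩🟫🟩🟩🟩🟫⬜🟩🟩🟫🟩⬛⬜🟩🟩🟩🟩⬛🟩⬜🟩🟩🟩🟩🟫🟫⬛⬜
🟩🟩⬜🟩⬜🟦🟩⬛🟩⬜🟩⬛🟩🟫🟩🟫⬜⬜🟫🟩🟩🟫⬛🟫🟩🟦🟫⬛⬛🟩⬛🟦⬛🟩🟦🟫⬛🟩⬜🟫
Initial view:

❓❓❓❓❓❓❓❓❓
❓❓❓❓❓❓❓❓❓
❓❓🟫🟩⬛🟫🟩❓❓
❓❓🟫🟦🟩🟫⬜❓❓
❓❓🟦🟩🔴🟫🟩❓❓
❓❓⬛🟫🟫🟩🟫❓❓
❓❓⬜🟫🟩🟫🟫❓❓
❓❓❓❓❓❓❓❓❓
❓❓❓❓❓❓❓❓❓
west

❓❓❓❓❓❓❓❓❓
❓❓❓❓❓❓❓❓❓
❓❓🟩🟫🟩⬛🟫🟩❓
❓❓🟦🟫🟦🟩🟫⬜❓
❓❓🟩🟦🔴⬜🟫🟩❓
❓❓⬜⬛🟫🟫🟩🟫❓
❓❓🟫⬜🟫🟩🟫🟫❓
❓❓❓❓❓❓❓❓❓
❓❓❓❓❓❓❓❓❓

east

❓❓❓❓❓❓❓❓❓
❓❓❓❓❓❓❓❓❓
❓🟩🟫🟩⬛🟫🟩❓❓
❓🟦🟫🟦🟩🟫⬜❓❓
❓🟩🟦🟩🔴🟫🟩❓❓
❓⬜⬛🟫🟫🟩🟫❓❓
❓🟫⬜🟫🟩🟫🟫❓❓
❓❓❓❓❓❓❓❓❓
❓❓❓❓❓❓❓❓❓

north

❓❓❓❓❓❓❓❓❓
❓❓❓❓❓❓❓❓❓
❓❓🟫⬛🟫🟩🟩❓❓
❓🟩🟫🟩⬛🟫🟩❓❓
❓🟦🟫🟦🔴🟫⬜❓❓
❓🟩🟦🟩⬜🟫🟩❓❓
❓⬜⬛🟫🟫🟩🟫❓❓
❓🟫⬜🟫🟩🟫🟫❓❓
❓❓❓❓❓❓❓❓❓

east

❓❓❓❓❓❓❓❓❓
❓❓❓❓❓❓❓❓❓
❓🟫⬛🟫🟩🟩⬜❓❓
🟩🟫🟩⬛🟫🟩🟩❓❓
🟦🟫🟦🟩🔴⬜🟫❓❓
🟩🟦🟩⬜🟫🟩🟫❓❓
⬜⬛🟫🟫🟩🟫🟫❓❓
🟫⬜🟫🟩🟫🟫❓❓❓
❓❓❓❓❓❓❓❓❓

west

❓❓❓❓❓❓❓❓❓
❓❓❓❓❓❓❓❓❓
❓❓🟫⬛🟫🟩🟩⬜❓
❓🟩🟫🟩⬛🟫🟩🟩❓
❓🟦🟫🟦🔴🟫⬜🟫❓
❓🟩🟦🟩⬜🟫🟩🟫❓
❓⬜⬛🟫🟫🟩🟫🟫❓
❓🟫⬜🟫🟩🟫🟫❓❓
❓❓❓❓❓❓❓❓❓

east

❓❓❓❓❓❓❓❓❓
❓❓❓❓❓❓❓❓❓
❓🟫⬛🟫🟩🟩⬜❓❓
🟩🟫🟩⬛🟫🟩🟩❓❓
🟦🟫🟦🟩🔴⬜🟫❓❓
🟩🟦🟩⬜🟫🟩🟫❓❓
⬜⬛🟫🟫🟩🟫🟫❓❓
🟫⬜🟫🟩🟫🟫❓❓❓
❓❓❓❓❓❓❓❓❓

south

❓❓❓❓❓❓❓❓❓
❓🟫⬛🟫🟩🟩⬜❓❓
🟩🟫🟩⬛🟫🟩🟩❓❓
🟦🟫🟦🟩🟫⬜🟫❓❓
🟩🟦🟩⬜🔴🟩🟫❓❓
⬜⬛🟫🟫🟩🟫🟫❓❓
🟫⬜🟫🟩🟫🟫⬜❓❓
❓❓❓❓❓❓❓❓❓
❓❓❓❓❓❓❓❓❓

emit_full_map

❓🟫⬛🟫🟩🟩⬜
🟩🟫🟩⬛🟫🟩🟩
🟦🟫🟦🟩🟫⬜🟫
🟩🟦🟩⬜🔴🟩🟫
⬜⬛🟫🟫🟩🟫🟫
🟫⬜🟫🟩🟫🟫⬜

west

❓❓❓❓❓❓❓❓❓
❓❓🟫⬛🟫🟩🟩⬜❓
❓🟩🟫🟩⬛🟫🟩🟩❓
❓🟦🟫🟦🟩🟫⬜🟫❓
❓🟩🟦🟩🔴🟫🟩🟫❓
❓⬜⬛🟫🟫🟩🟫🟫❓
❓🟫⬜🟫🟩🟫🟫⬜❓
❓❓❓❓❓❓❓❓❓
❓❓❓❓❓❓❓❓❓

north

❓❓❓❓❓❓❓❓❓
❓❓❓❓❓❓❓❓❓
❓❓🟫⬛🟫🟩🟩⬜❓
❓🟩🟫🟩⬛🟫🟩🟩❓
❓🟦🟫🟦🔴🟫⬜🟫❓
❓🟩🟦🟩⬜🟫🟩🟫❓
❓⬜⬛🟫🟫🟩🟫🟫❓
❓🟫⬜🟫🟩🟫🟫⬜❓
❓❓❓❓❓❓❓❓❓

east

❓❓❓❓❓❓❓❓❓
❓❓❓❓❓❓❓❓❓
❓🟫⬛🟫🟩🟩⬜❓❓
🟩🟫🟩⬛🟫🟩🟩❓❓
🟦🟫🟦🟩🔴⬜🟫❓❓
🟩🟦🟩⬜🟫🟩🟫❓❓
⬜⬛🟫🟫🟩🟫🟫❓❓
🟫⬜🟫🟩🟫🟫⬜❓❓
❓❓❓❓❓❓❓❓❓

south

❓❓❓❓❓❓❓❓❓
❓🟫⬛🟫🟩🟩⬜❓❓
🟩🟫🟩⬛🟫🟩🟩❓❓
🟦🟫🟦🟩🟫⬜🟫❓❓
🟩🟦🟩⬜🔴🟩🟫❓❓
⬜⬛🟫🟫🟩🟫🟫❓❓
🟫⬜🟫🟩🟫🟫⬜❓❓
❓❓❓❓❓❓❓❓❓
❓❓❓❓❓❓❓❓❓

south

❓🟫⬛🟫🟩🟩⬜❓❓
🟩🟫🟩⬛🟫🟩🟩❓❓
🟦🟫🟦🟩🟫⬜🟫❓❓
🟩🟦🟩⬜🟫🟩🟫❓❓
⬜⬛🟫🟫🔴🟫🟫❓❓
🟫⬜🟫🟩🟫🟫⬜❓❓
❓❓⬜🟦⬛🟫⬛❓❓
❓❓❓❓❓❓❓❓❓
❓❓❓❓❓❓❓❓❓

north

❓❓❓❓❓❓❓❓❓
❓🟫⬛🟫🟩🟩⬜❓❓
🟩🟫🟩⬛🟫🟩🟩❓❓
🟦🟫🟦🟩🟫⬜🟫❓❓
🟩🟦🟩⬜🔴🟩🟫❓❓
⬜⬛🟫🟫🟩🟫🟫❓❓
🟫⬜🟫🟩🟫🟫⬜❓❓
❓❓⬜🟦⬛🟫⬛❓❓
❓❓❓❓❓❓❓❓❓

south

❓🟫⬛🟫🟩🟩⬜❓❓
🟩🟫🟩⬛🟫🟩🟩❓❓
🟦🟫🟦🟩🟫⬜🟫❓❓
🟩🟦🟩⬜🟫🟩🟫❓❓
⬜⬛🟫🟫🔴🟫🟫❓❓
🟫⬜🟫🟩🟫🟫⬜❓❓
❓❓⬜🟦⬛🟫⬛❓❓
❓❓❓❓❓❓❓❓❓
❓❓❓❓❓❓❓❓❓

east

🟫⬛🟫🟩🟩⬜❓❓❓
🟫🟩⬛🟫🟩🟩❓❓❓
🟫🟦🟩🟫⬜🟫🟦❓❓
🟦🟩⬜🟫🟩🟫⬜❓❓
⬛🟫🟫🟩🔴🟫🟩❓❓
⬜🟫🟩🟫🟫⬜⬛❓❓
❓⬜🟦⬛🟫⬛⬛❓❓
❓❓❓❓❓❓❓❓❓
❓❓❓❓❓❓❓❓❓

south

🟫🟩⬛🟫🟩🟩❓❓❓
🟫🟦🟩🟫⬜🟫🟦❓❓
🟦🟩⬜🟫🟩🟫⬜❓❓
⬛🟫🟫🟩🟫🟫🟩❓❓
⬜🟫🟩🟫🔴⬜⬛❓❓
❓⬜🟦⬛🟫⬛⬛❓❓
❓❓🟩🟩🟦🟫🟫❓❓
❓❓❓❓❓❓❓❓❓
❓❓❓❓❓❓❓❓❓

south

🟫🟦🟩🟫⬜🟫🟦❓❓
🟦🟩⬜🟫🟩🟫⬜❓❓
⬛🟫🟫🟩🟫🟫🟩❓❓
⬜🟫🟩🟫🟫⬜⬛❓❓
❓⬜🟦⬛🔴⬛⬛❓❓
❓❓🟩🟩🟦🟫🟫❓❓
❓❓🟩🟩🟩⬜🟩❓❓
❓❓❓❓❓❓❓❓❓
❓❓❓❓❓❓❓❓❓

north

🟫🟩⬛🟫🟩🟩❓❓❓
🟫🟦🟩🟫⬜🟫🟦❓❓
🟦🟩⬜🟫🟩🟫⬜❓❓
⬛🟫🟫🟩🟫🟫🟩❓❓
⬜🟫🟩🟫🔴⬜⬛❓❓
❓⬜🟦⬛🟫⬛⬛❓❓
❓❓🟩🟩🟦🟫🟫❓❓
❓❓🟩🟩🟩⬜🟩❓❓
❓❓❓❓❓❓❓❓❓

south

🟫🟦🟩🟫⬜🟫🟦❓❓
🟦🟩⬜🟫🟩🟫⬜❓❓
⬛🟫🟫🟩🟫🟫🟩❓❓
⬜🟫🟩🟫🟫⬜⬛❓❓
❓⬜🟦⬛🔴⬛⬛❓❓
❓❓🟩🟩🟦🟫🟫❓❓
❓❓🟩🟩🟩⬜🟩❓❓
❓❓❓❓❓❓❓❓❓
❓❓❓❓❓❓❓❓❓

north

🟫🟩⬛🟫🟩🟩❓❓❓
🟫🟦🟩🟫⬜🟫🟦❓❓
🟦🟩⬜🟫🟩🟫⬜❓❓
⬛🟫🟫🟩🟫🟫🟩❓❓
⬜🟫🟩🟫🔴⬜⬛❓❓
❓⬜🟦⬛🟫⬛⬛❓❓
❓❓🟩🟩🟦🟫🟫❓❓
❓❓🟩🟩🟩⬜🟩❓❓
❓❓❓❓❓❓❓❓❓

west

🟩🟫🟩⬛🟫🟩🟩❓❓
🟦🟫🟦🟩🟫⬜🟫🟦❓
🟩🟦🟩⬜🟫🟩🟫⬜❓
⬜⬛🟫🟫🟩🟫🟫🟩❓
🟫⬜🟫🟩🔴🟫⬜⬛❓
❓❓⬜🟦⬛🟫⬛⬛❓
❓❓🟩🟩🟩🟦🟫🟫❓
❓❓❓🟩🟩🟩⬜🟩❓
❓❓❓❓❓❓❓❓❓

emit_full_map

❓🟫⬛🟫🟩🟩⬜❓
🟩🟫🟩⬛🟫🟩🟩❓
🟦🟫🟦🟩🟫⬜🟫🟦
🟩🟦🟩⬜🟫🟩🟫⬜
⬜⬛🟫🟫🟩🟫🟫🟩
🟫⬜🟫🟩🔴🟫⬜⬛
❓❓⬜🟦⬛🟫⬛⬛
❓❓🟩🟩🟩🟦🟫🟫
❓❓❓🟩🟩🟩⬜🟩

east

🟫🟩⬛🟫🟩🟩❓❓❓
🟫🟦🟩🟫⬜🟫🟦❓❓
🟦🟩⬜🟫🟩🟫⬜❓❓
⬛🟫🟫🟩🟫🟫🟩❓❓
⬜🟫🟩🟫🔴⬜⬛❓❓
❓⬜🟦⬛🟫⬛⬛❓❓
❓🟩🟩🟩🟦🟫🟫❓❓
❓❓🟩🟩🟩⬜🟩❓❓
❓❓❓❓❓❓❓❓❓

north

🟫⬛🟫🟩🟩⬜❓❓❓
🟫🟩⬛🟫🟩🟩❓❓❓
🟫🟦🟩🟫⬜🟫🟦❓❓
🟦🟩⬜🟫🟩🟫⬜❓❓
⬛🟫🟫🟩🔴🟫🟩❓❓
⬜🟫🟩🟫🟫⬜⬛❓❓
❓⬜🟦⬛🟫⬛⬛❓❓
❓🟩🟩🟩🟦🟫🟫❓❓
❓❓🟩🟩🟩⬜🟩❓❓

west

❓🟫⬛🟫🟩🟩⬜❓❓
🟩🟫🟩⬛🟫🟩🟩❓❓
🟦🟫🟦🟩🟫⬜🟫🟦❓
🟩🟦🟩⬜🟫🟩🟫⬜❓
⬜⬛🟫🟫🔴🟫🟫🟩❓
🟫⬜🟫🟩🟫🟫⬜⬛❓
❓❓⬜🟦⬛🟫⬛⬛❓
❓❓🟩🟩🟩🟦🟫🟫❓
❓❓❓🟩🟩🟩⬜🟩❓

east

🟫⬛🟫🟩🟩⬜❓❓❓
🟫🟩⬛🟫🟩🟩❓❓❓
🟫🟦🟩🟫⬜🟫🟦❓❓
🟦🟩⬜🟫🟩🟫⬜❓❓
⬛🟫🟫🟩🔴🟫🟩❓❓
⬜🟫🟩🟫🟫⬜⬛❓❓
❓⬜🟦⬛🟫⬛⬛❓❓
❓🟩🟩🟩🟦🟫🟫❓❓
❓❓🟩🟩🟩⬜🟩❓❓

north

❓❓❓❓❓❓❓❓❓
🟫⬛🟫🟩🟩⬜❓❓❓
🟫🟩⬛🟫🟩🟩⬜❓❓
🟫🟦🟩🟫⬜🟫🟦❓❓
🟦🟩⬜🟫🔴🟫⬜❓❓
⬛🟫🟫🟩🟫🟫🟩❓❓
⬜🟫🟩🟫🟫⬜⬛❓❓
❓⬜🟦⬛🟫⬛⬛❓❓
❓🟩🟩🟩🟦🟫🟫❓❓

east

❓❓❓❓❓❓❓❓❓
⬛🟫🟩🟩⬜❓❓❓❓
🟩⬛🟫🟩🟩⬜⬜❓❓
🟦🟩🟫⬜🟫🟦🟫❓❓
🟩⬜🟫🟩🔴⬜⬜❓❓
🟫🟫🟩🟫🟫🟩🟩❓❓
🟫🟩🟫🟫⬜⬛⬜❓❓
⬜🟦⬛🟫⬛⬛❓❓❓
🟩🟩🟩🟦🟫🟫❓❓❓

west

❓❓❓❓❓❓❓❓❓
🟫⬛🟫🟩🟩⬜❓❓❓
🟫🟩⬛🟫🟩🟩⬜⬜❓
🟫🟦🟩🟫⬜🟫🟦🟫❓
🟦🟩⬜🟫🔴🟫⬜⬜❓
⬛🟫🟫🟩🟫🟫🟩🟩❓
⬜🟫🟩🟫🟫⬜⬛⬜❓
❓⬜🟦⬛🟫⬛⬛❓❓
❓🟩🟩🟩🟦🟫🟫❓❓

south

🟫⬛🟫🟩🟩⬜❓❓❓
🟫🟩⬛🟫🟩🟩⬜⬜❓
🟫🟦🟩🟫⬜🟫🟦🟫❓
🟦🟩⬜🟫🟩🟫⬜⬜❓
⬛🟫🟫🟩🔴🟫🟩🟩❓
⬜🟫🟩🟫🟫⬜⬛⬜❓
❓⬜🟦⬛🟫⬛⬛❓❓
❓🟩🟩🟩🟦🟫🟫❓❓
❓❓🟩🟩🟩⬜🟩❓❓

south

🟫🟩⬛🟫🟩🟩⬜⬜❓
🟫🟦🟩🟫⬜🟫🟦🟫❓
🟦🟩⬜🟫🟩🟫⬜⬜❓
⬛🟫🟫🟩🟫🟫🟩🟩❓
⬜🟫🟩🟫🔴⬜⬛⬜❓
❓⬜🟦⬛🟫⬛⬛❓❓
❓🟩🟩🟩🟦🟫🟫❓❓
❓❓🟩🟩🟩⬜🟩❓❓
❓❓❓❓❓❓❓❓❓

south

🟫🟦🟩🟫⬜🟫🟦🟫❓
🟦🟩⬜🟫🟩🟫⬜⬜❓
⬛🟫🟫🟩🟫🟫🟩🟩❓
⬜🟫🟩🟫🟫⬜⬛⬜❓
❓⬜🟦⬛🔴⬛⬛❓❓
❓🟩🟩🟩🟦🟫🟫❓❓
❓❓🟩🟩🟩⬜🟩❓❓
❓❓❓❓❓❓❓❓❓
❓❓❓❓❓❓❓❓❓

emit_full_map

❓🟫⬛🟫🟩🟩⬜❓❓
🟩🟫🟩⬛🟫🟩🟩⬜⬜
🟦🟫🟦🟩🟫⬜🟫🟦🟫
🟩🟦🟩⬜🟫🟩🟫⬜⬜
⬜⬛🟫🟫🟩🟫🟫🟩🟩
🟫⬜🟫🟩🟫🟫⬜⬛⬜
❓❓⬜🟦⬛🔴⬛⬛❓
❓❓🟩🟩🟩🟦🟫🟫❓
❓❓❓🟩🟩🟩⬜🟩❓

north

🟫🟩⬛🟫🟩🟩⬜⬜❓
🟫🟦🟩🟫⬜🟫🟦🟫❓
🟦🟩⬜🟫🟩🟫⬜⬜❓
⬛🟫🟫🟩🟫🟫🟩🟩❓
⬜🟫🟩🟫🔴⬜⬛⬜❓
❓⬜🟦⬛🟫⬛⬛❓❓
❓🟩🟩🟩🟦🟫🟫❓❓
❓❓🟩🟩🟩⬜🟩❓❓
❓❓❓❓❓❓❓❓❓

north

🟫⬛🟫🟩🟩⬜❓❓❓
🟫🟩⬛🟫🟩🟩⬜⬜❓
🟫🟦🟩🟫⬜🟫🟦🟫❓
🟦🟩⬜🟫🟩🟫⬜⬜❓
⬛🟫🟫🟩🔴🟫🟩🟩❓
⬜🟫🟩🟫🟫⬜⬛⬜❓
❓⬜🟦⬛🟫⬛⬛❓❓
❓🟩🟩🟩🟦🟫🟫❓❓
❓❓🟩🟩🟩⬜🟩❓❓

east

⬛🟫🟩🟩⬜❓❓❓❓
🟩⬛🟫🟩🟩⬜⬜❓❓
🟦🟩🟫⬜🟫🟦🟫❓❓
🟩⬜🟫🟩🟫⬜⬜❓❓
🟫🟫🟩🟫🔴🟩🟩❓❓
🟫🟩🟫🟫⬜⬛⬜❓❓
⬜🟦⬛🟫⬛⬛🟩❓❓
🟩🟩🟩🟦🟫🟫❓❓❓
❓🟩🟩🟩⬜🟩❓❓❓

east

🟫🟩🟩⬜❓❓❓❓❓
⬛🟫🟩🟩⬜⬜❓❓❓
🟩🟫⬜🟫🟦🟫🟩❓❓
⬜🟫🟩🟫⬜⬜🟩❓❓
🟫🟩🟫🟫🔴🟩🟫❓❓
🟩🟫🟫⬜⬛⬜🟩❓❓
🟦⬛🟫⬛⬛🟩⬜❓❓
🟩🟩🟦🟫🟫❓❓❓❓
🟩🟩🟩⬜🟩❓❓❓❓

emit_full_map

❓🟫⬛🟫🟩🟩⬜❓❓❓
🟩🟫🟩⬛🟫🟩🟩⬜⬜❓
🟦🟫🟦🟩🟫⬜🟫🟦🟫🟩
🟩🟦🟩⬜🟫🟩🟫⬜⬜🟩
⬜⬛🟫🟫🟩🟫🟫🔴🟩🟫
🟫⬜🟫🟩🟫🟫⬜⬛⬜🟩
❓❓⬜🟦⬛🟫⬛⬛🟩⬜
❓❓🟩🟩🟩🟦🟫🟫❓❓
❓❓❓🟩🟩🟩⬜🟩❓❓


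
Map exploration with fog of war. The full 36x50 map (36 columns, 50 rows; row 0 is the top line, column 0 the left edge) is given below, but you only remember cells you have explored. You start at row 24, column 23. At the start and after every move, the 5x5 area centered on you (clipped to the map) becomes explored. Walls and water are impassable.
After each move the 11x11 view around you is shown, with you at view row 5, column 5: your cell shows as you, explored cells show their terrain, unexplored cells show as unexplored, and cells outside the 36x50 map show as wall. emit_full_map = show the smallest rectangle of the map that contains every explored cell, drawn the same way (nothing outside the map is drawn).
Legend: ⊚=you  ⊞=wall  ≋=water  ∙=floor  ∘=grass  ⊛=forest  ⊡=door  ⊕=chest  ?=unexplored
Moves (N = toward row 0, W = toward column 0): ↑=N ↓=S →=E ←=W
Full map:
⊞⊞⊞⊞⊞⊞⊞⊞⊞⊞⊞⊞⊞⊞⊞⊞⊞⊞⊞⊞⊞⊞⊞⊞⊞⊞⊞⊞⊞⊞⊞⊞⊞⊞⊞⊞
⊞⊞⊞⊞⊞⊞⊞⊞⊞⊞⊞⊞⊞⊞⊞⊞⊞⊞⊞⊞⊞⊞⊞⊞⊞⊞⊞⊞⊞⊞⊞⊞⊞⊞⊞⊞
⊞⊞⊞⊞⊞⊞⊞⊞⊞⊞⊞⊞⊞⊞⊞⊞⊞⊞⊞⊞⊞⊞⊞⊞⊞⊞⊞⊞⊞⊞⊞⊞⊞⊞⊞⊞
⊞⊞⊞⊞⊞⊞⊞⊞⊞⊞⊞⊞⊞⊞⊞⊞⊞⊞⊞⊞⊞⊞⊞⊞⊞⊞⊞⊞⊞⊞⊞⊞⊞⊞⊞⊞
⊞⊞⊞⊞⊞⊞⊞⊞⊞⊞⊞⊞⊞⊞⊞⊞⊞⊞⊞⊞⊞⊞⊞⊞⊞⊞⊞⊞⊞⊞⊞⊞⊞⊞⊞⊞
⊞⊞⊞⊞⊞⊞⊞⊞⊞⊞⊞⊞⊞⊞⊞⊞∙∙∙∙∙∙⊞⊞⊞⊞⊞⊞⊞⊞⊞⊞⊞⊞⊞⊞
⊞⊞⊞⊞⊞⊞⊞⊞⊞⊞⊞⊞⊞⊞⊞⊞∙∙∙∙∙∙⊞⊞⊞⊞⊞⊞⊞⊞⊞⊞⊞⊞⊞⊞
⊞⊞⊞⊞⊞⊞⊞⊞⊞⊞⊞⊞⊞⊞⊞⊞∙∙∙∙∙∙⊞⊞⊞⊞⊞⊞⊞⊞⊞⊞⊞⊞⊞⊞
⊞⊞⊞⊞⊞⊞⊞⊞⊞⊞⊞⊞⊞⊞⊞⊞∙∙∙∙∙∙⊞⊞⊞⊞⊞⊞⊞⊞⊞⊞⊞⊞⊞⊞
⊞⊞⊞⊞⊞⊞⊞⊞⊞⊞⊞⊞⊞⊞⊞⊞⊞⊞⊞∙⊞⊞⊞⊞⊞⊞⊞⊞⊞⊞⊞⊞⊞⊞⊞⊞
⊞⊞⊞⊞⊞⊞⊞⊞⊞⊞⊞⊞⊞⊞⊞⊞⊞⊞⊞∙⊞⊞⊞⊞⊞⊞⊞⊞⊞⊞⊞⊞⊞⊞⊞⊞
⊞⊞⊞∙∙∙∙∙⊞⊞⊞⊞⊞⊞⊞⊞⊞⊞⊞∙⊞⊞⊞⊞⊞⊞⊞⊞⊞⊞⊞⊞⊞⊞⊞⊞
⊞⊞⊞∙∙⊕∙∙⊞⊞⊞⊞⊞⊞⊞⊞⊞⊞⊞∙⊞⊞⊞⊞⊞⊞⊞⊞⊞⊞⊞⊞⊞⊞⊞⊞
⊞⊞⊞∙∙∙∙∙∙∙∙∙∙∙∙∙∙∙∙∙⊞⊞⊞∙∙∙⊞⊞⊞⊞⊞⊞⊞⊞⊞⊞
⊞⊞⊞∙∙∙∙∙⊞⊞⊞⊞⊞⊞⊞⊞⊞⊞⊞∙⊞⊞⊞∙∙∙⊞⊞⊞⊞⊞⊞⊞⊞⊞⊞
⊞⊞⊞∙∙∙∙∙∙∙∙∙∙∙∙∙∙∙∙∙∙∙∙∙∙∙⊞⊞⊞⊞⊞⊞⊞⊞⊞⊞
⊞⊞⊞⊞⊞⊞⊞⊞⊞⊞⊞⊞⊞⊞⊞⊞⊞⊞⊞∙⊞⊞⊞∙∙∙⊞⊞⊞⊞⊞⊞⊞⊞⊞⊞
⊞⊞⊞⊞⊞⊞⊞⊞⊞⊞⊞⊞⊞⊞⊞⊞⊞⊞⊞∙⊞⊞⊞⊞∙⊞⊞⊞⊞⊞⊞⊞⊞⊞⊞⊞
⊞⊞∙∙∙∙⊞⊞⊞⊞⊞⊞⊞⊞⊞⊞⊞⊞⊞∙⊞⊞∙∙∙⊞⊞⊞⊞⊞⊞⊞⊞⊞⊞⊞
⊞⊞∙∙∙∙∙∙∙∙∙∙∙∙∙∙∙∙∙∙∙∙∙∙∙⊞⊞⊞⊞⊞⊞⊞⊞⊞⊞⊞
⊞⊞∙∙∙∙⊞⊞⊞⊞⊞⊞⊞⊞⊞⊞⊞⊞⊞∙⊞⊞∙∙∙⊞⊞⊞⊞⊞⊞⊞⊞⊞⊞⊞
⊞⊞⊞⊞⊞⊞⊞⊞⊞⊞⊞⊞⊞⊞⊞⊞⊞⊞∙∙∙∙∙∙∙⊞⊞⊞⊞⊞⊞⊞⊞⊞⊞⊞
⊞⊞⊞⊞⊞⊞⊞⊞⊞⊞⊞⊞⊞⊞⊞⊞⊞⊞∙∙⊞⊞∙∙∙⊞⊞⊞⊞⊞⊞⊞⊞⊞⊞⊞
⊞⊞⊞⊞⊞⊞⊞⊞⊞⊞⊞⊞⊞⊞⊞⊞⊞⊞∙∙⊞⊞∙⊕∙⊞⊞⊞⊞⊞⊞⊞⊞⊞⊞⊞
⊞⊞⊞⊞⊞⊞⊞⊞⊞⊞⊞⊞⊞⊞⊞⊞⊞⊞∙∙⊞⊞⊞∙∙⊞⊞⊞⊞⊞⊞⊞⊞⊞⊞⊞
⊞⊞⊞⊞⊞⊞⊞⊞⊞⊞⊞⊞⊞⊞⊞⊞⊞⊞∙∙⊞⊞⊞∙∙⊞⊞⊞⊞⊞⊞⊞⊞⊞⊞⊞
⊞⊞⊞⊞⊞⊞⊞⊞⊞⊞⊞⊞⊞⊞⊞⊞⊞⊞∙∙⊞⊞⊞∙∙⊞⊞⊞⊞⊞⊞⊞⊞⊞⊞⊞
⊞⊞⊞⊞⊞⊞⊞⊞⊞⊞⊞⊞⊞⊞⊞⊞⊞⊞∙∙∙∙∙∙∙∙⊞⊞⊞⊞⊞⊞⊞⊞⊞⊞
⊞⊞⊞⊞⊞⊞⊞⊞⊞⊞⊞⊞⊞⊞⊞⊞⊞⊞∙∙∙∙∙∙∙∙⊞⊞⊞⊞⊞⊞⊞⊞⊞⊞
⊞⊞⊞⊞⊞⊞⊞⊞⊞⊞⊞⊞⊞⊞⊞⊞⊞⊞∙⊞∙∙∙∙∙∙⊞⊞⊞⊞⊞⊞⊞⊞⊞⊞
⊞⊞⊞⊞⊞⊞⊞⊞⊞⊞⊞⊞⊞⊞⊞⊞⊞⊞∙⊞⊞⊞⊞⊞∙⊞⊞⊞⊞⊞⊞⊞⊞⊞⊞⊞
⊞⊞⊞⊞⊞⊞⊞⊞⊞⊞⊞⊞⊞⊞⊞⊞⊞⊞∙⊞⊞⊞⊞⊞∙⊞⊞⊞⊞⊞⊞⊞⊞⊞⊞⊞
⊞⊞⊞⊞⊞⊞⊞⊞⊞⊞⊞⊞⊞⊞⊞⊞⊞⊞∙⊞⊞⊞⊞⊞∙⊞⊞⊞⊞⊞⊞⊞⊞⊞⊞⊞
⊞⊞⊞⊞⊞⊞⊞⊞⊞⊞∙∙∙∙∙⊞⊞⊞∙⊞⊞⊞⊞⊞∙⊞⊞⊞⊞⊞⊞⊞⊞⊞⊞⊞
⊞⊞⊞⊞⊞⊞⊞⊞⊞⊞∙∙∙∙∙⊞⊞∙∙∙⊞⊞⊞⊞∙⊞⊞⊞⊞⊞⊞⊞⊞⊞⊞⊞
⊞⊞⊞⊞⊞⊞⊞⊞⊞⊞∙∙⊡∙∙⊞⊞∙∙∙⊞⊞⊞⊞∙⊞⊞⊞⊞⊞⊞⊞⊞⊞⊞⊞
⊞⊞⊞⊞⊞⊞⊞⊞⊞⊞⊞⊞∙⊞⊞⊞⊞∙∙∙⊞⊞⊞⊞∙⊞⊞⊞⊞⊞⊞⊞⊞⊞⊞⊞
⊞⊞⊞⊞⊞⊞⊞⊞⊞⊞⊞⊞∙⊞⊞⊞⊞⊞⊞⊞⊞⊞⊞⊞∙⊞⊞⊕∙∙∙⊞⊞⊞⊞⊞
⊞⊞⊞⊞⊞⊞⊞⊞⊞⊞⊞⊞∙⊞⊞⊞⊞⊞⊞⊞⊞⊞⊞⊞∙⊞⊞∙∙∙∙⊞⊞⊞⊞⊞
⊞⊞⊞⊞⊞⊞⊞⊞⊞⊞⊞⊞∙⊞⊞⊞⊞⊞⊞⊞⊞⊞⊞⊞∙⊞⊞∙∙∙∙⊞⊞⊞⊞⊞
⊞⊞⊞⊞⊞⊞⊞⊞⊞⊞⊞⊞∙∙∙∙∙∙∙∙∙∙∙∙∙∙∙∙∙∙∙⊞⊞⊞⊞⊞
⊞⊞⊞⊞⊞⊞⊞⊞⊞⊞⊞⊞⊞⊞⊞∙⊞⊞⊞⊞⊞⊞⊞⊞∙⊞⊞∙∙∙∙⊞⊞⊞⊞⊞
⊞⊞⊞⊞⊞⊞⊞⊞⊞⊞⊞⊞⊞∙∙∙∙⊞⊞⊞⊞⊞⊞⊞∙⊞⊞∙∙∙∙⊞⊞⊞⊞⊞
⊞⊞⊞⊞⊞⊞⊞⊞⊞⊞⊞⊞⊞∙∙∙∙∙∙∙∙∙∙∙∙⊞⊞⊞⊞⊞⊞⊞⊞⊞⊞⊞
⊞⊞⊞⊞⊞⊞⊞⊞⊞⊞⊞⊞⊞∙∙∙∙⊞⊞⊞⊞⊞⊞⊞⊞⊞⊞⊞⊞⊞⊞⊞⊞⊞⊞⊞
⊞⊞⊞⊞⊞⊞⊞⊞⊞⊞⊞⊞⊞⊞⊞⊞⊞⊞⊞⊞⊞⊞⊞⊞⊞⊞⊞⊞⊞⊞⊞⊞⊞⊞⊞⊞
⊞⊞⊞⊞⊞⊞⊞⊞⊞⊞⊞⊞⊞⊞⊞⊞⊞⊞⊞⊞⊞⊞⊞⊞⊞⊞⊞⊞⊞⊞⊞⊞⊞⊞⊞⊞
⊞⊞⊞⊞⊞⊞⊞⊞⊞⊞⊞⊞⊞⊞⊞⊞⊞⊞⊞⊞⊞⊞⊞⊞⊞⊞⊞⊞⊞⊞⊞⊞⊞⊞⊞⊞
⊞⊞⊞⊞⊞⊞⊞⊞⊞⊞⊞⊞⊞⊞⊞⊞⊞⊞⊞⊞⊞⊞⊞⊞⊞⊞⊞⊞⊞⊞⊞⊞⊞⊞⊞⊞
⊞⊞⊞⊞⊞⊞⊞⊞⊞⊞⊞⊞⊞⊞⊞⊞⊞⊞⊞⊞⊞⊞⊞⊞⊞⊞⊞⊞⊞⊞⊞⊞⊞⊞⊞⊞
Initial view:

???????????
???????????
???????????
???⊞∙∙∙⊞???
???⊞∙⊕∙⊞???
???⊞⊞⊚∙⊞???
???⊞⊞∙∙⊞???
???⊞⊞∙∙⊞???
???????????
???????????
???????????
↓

???????????
???????????
???⊞∙∙∙⊞???
???⊞∙⊕∙⊞???
???⊞⊞∙∙⊞???
???⊞⊞⊚∙⊞???
???⊞⊞∙∙⊞???
???∙∙∙∙∙???
???????????
???????????
???????????

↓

???????????
???⊞∙∙∙⊞???
???⊞∙⊕∙⊞???
???⊞⊞∙∙⊞???
???⊞⊞∙∙⊞???
???⊞⊞⊚∙⊞???
???∙∙∙∙∙???
???∙∙∙∙∙???
???????????
???????????
???????????

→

???????????
??⊞∙∙∙⊞????
??⊞∙⊕∙⊞????
??⊞⊞∙∙⊞⊞???
??⊞⊞∙∙⊞⊞???
??⊞⊞∙⊚⊞⊞???
??∙∙∙∙∙⊞???
??∙∙∙∙∙⊞???
???????????
???????????
???????????

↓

??⊞∙∙∙⊞????
??⊞∙⊕∙⊞????
??⊞⊞∙∙⊞⊞???
??⊞⊞∙∙⊞⊞???
??⊞⊞∙∙⊞⊞???
??∙∙∙⊚∙⊞???
??∙∙∙∙∙⊞???
???∙∙∙∙⊞???
???????????
???????????
???????????

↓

??⊞∙⊕∙⊞????
??⊞⊞∙∙⊞⊞???
??⊞⊞∙∙⊞⊞???
??⊞⊞∙∙⊞⊞???
??∙∙∙∙∙⊞???
??∙∙∙⊚∙⊞???
???∙∙∙∙⊞???
???⊞⊞∙⊞⊞???
???????????
???????????
???????????

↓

??⊞⊞∙∙⊞⊞???
??⊞⊞∙∙⊞⊞???
??⊞⊞∙∙⊞⊞???
??∙∙∙∙∙⊞???
??∙∙∙∙∙⊞???
???∙∙⊚∙⊞???
???⊞⊞∙⊞⊞???
???⊞⊞∙⊞⊞???
???????????
???????????
???????????

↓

??⊞⊞∙∙⊞⊞???
??⊞⊞∙∙⊞⊞???
??∙∙∙∙∙⊞???
??∙∙∙∙∙⊞???
???∙∙∙∙⊞???
???⊞⊞⊚⊞⊞???
???⊞⊞∙⊞⊞???
???⊞⊞∙⊞⊞???
???????????
???????????
???????????

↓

??⊞⊞∙∙⊞⊞???
??∙∙∙∙∙⊞???
??∙∙∙∙∙⊞???
???∙∙∙∙⊞???
???⊞⊞∙⊞⊞???
???⊞⊞⊚⊞⊞???
???⊞⊞∙⊞⊞???
???⊞⊞∙⊞⊞???
???????????
???????????
???????????

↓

??∙∙∙∙∙⊞???
??∙∙∙∙∙⊞???
???∙∙∙∙⊞???
???⊞⊞∙⊞⊞???
???⊞⊞∙⊞⊞???
???⊞⊞⊚⊞⊞???
???⊞⊞∙⊞⊞???
???⊞⊞∙⊞⊞???
???????????
???????????
???????????

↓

??∙∙∙∙∙⊞???
???∙∙∙∙⊞???
???⊞⊞∙⊞⊞???
???⊞⊞∙⊞⊞???
???⊞⊞∙⊞⊞???
???⊞⊞⊚⊞⊞???
???⊞⊞∙⊞⊞???
???⊞⊞∙⊞⊞???
???????????
???????????
???????????

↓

???∙∙∙∙⊞???
???⊞⊞∙⊞⊞???
???⊞⊞∙⊞⊞???
???⊞⊞∙⊞⊞???
???⊞⊞∙⊞⊞???
???⊞⊞⊚⊞⊞???
???⊞⊞∙⊞⊞???
???⊞⊞∙⊞⊞???
???????????
???????????
???????????

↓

???⊞⊞∙⊞⊞???
???⊞⊞∙⊞⊞???
???⊞⊞∙⊞⊞???
???⊞⊞∙⊞⊞???
???⊞⊞∙⊞⊞???
???⊞⊞⊚⊞⊞???
???⊞⊞∙⊞⊞???
???⊞⊞∙⊞⊞???
???????????
???????????
???????????

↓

???⊞⊞∙⊞⊞???
???⊞⊞∙⊞⊞???
???⊞⊞∙⊞⊞???
???⊞⊞∙⊞⊞???
???⊞⊞∙⊞⊞???
???⊞⊞⊚⊞⊞???
???⊞⊞∙⊞⊞???
???⊞⊞∙⊞⊞???
???????????
???????????
???????????

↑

???⊞⊞∙⊞⊞???
???⊞⊞∙⊞⊞???
???⊞⊞∙⊞⊞???
???⊞⊞∙⊞⊞???
???⊞⊞∙⊞⊞???
???⊞⊞⊚⊞⊞???
???⊞⊞∙⊞⊞???
???⊞⊞∙⊞⊞???
???⊞⊞∙⊞⊞???
???????????
???????????

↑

???∙∙∙∙⊞???
???⊞⊞∙⊞⊞???
???⊞⊞∙⊞⊞???
???⊞⊞∙⊞⊞???
???⊞⊞∙⊞⊞???
???⊞⊞⊚⊞⊞???
???⊞⊞∙⊞⊞???
???⊞⊞∙⊞⊞???
???⊞⊞∙⊞⊞???
???⊞⊞∙⊞⊞???
???????????

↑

??∙∙∙∙∙⊞???
???∙∙∙∙⊞???
???⊞⊞∙⊞⊞???
???⊞⊞∙⊞⊞???
???⊞⊞∙⊞⊞???
???⊞⊞⊚⊞⊞???
???⊞⊞∙⊞⊞???
???⊞⊞∙⊞⊞???
???⊞⊞∙⊞⊞???
???⊞⊞∙⊞⊞???
???⊞⊞∙⊞⊞???

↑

??∙∙∙∙∙⊞???
??∙∙∙∙∙⊞???
???∙∙∙∙⊞???
???⊞⊞∙⊞⊞???
???⊞⊞∙⊞⊞???
???⊞⊞⊚⊞⊞???
???⊞⊞∙⊞⊞???
???⊞⊞∙⊞⊞???
???⊞⊞∙⊞⊞???
???⊞⊞∙⊞⊞???
???⊞⊞∙⊞⊞???

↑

??⊞⊞∙∙⊞⊞???
??∙∙∙∙∙⊞???
??∙∙∙∙∙⊞???
???∙∙∙∙⊞???
???⊞⊞∙⊞⊞???
???⊞⊞⊚⊞⊞???
???⊞⊞∙⊞⊞???
???⊞⊞∙⊞⊞???
???⊞⊞∙⊞⊞???
???⊞⊞∙⊞⊞???
???⊞⊞∙⊞⊞???

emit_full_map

⊞∙∙∙⊞?
⊞∙⊕∙⊞?
⊞⊞∙∙⊞⊞
⊞⊞∙∙⊞⊞
⊞⊞∙∙⊞⊞
∙∙∙∙∙⊞
∙∙∙∙∙⊞
?∙∙∙∙⊞
?⊞⊞∙⊞⊞
?⊞⊞⊚⊞⊞
?⊞⊞∙⊞⊞
?⊞⊞∙⊞⊞
?⊞⊞∙⊞⊞
?⊞⊞∙⊞⊞
?⊞⊞∙⊞⊞
?⊞⊞∙⊞⊞
?⊞⊞∙⊞⊞

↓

??∙∙∙∙∙⊞???
??∙∙∙∙∙⊞???
???∙∙∙∙⊞???
???⊞⊞∙⊞⊞???
???⊞⊞∙⊞⊞???
???⊞⊞⊚⊞⊞???
???⊞⊞∙⊞⊞???
???⊞⊞∙⊞⊞???
???⊞⊞∙⊞⊞???
???⊞⊞∙⊞⊞???
???⊞⊞∙⊞⊞???

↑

??⊞⊞∙∙⊞⊞???
??∙∙∙∙∙⊞???
??∙∙∙∙∙⊞???
???∙∙∙∙⊞???
???⊞⊞∙⊞⊞???
???⊞⊞⊚⊞⊞???
???⊞⊞∙⊞⊞???
???⊞⊞∙⊞⊞???
???⊞⊞∙⊞⊞???
???⊞⊞∙⊞⊞???
???⊞⊞∙⊞⊞???


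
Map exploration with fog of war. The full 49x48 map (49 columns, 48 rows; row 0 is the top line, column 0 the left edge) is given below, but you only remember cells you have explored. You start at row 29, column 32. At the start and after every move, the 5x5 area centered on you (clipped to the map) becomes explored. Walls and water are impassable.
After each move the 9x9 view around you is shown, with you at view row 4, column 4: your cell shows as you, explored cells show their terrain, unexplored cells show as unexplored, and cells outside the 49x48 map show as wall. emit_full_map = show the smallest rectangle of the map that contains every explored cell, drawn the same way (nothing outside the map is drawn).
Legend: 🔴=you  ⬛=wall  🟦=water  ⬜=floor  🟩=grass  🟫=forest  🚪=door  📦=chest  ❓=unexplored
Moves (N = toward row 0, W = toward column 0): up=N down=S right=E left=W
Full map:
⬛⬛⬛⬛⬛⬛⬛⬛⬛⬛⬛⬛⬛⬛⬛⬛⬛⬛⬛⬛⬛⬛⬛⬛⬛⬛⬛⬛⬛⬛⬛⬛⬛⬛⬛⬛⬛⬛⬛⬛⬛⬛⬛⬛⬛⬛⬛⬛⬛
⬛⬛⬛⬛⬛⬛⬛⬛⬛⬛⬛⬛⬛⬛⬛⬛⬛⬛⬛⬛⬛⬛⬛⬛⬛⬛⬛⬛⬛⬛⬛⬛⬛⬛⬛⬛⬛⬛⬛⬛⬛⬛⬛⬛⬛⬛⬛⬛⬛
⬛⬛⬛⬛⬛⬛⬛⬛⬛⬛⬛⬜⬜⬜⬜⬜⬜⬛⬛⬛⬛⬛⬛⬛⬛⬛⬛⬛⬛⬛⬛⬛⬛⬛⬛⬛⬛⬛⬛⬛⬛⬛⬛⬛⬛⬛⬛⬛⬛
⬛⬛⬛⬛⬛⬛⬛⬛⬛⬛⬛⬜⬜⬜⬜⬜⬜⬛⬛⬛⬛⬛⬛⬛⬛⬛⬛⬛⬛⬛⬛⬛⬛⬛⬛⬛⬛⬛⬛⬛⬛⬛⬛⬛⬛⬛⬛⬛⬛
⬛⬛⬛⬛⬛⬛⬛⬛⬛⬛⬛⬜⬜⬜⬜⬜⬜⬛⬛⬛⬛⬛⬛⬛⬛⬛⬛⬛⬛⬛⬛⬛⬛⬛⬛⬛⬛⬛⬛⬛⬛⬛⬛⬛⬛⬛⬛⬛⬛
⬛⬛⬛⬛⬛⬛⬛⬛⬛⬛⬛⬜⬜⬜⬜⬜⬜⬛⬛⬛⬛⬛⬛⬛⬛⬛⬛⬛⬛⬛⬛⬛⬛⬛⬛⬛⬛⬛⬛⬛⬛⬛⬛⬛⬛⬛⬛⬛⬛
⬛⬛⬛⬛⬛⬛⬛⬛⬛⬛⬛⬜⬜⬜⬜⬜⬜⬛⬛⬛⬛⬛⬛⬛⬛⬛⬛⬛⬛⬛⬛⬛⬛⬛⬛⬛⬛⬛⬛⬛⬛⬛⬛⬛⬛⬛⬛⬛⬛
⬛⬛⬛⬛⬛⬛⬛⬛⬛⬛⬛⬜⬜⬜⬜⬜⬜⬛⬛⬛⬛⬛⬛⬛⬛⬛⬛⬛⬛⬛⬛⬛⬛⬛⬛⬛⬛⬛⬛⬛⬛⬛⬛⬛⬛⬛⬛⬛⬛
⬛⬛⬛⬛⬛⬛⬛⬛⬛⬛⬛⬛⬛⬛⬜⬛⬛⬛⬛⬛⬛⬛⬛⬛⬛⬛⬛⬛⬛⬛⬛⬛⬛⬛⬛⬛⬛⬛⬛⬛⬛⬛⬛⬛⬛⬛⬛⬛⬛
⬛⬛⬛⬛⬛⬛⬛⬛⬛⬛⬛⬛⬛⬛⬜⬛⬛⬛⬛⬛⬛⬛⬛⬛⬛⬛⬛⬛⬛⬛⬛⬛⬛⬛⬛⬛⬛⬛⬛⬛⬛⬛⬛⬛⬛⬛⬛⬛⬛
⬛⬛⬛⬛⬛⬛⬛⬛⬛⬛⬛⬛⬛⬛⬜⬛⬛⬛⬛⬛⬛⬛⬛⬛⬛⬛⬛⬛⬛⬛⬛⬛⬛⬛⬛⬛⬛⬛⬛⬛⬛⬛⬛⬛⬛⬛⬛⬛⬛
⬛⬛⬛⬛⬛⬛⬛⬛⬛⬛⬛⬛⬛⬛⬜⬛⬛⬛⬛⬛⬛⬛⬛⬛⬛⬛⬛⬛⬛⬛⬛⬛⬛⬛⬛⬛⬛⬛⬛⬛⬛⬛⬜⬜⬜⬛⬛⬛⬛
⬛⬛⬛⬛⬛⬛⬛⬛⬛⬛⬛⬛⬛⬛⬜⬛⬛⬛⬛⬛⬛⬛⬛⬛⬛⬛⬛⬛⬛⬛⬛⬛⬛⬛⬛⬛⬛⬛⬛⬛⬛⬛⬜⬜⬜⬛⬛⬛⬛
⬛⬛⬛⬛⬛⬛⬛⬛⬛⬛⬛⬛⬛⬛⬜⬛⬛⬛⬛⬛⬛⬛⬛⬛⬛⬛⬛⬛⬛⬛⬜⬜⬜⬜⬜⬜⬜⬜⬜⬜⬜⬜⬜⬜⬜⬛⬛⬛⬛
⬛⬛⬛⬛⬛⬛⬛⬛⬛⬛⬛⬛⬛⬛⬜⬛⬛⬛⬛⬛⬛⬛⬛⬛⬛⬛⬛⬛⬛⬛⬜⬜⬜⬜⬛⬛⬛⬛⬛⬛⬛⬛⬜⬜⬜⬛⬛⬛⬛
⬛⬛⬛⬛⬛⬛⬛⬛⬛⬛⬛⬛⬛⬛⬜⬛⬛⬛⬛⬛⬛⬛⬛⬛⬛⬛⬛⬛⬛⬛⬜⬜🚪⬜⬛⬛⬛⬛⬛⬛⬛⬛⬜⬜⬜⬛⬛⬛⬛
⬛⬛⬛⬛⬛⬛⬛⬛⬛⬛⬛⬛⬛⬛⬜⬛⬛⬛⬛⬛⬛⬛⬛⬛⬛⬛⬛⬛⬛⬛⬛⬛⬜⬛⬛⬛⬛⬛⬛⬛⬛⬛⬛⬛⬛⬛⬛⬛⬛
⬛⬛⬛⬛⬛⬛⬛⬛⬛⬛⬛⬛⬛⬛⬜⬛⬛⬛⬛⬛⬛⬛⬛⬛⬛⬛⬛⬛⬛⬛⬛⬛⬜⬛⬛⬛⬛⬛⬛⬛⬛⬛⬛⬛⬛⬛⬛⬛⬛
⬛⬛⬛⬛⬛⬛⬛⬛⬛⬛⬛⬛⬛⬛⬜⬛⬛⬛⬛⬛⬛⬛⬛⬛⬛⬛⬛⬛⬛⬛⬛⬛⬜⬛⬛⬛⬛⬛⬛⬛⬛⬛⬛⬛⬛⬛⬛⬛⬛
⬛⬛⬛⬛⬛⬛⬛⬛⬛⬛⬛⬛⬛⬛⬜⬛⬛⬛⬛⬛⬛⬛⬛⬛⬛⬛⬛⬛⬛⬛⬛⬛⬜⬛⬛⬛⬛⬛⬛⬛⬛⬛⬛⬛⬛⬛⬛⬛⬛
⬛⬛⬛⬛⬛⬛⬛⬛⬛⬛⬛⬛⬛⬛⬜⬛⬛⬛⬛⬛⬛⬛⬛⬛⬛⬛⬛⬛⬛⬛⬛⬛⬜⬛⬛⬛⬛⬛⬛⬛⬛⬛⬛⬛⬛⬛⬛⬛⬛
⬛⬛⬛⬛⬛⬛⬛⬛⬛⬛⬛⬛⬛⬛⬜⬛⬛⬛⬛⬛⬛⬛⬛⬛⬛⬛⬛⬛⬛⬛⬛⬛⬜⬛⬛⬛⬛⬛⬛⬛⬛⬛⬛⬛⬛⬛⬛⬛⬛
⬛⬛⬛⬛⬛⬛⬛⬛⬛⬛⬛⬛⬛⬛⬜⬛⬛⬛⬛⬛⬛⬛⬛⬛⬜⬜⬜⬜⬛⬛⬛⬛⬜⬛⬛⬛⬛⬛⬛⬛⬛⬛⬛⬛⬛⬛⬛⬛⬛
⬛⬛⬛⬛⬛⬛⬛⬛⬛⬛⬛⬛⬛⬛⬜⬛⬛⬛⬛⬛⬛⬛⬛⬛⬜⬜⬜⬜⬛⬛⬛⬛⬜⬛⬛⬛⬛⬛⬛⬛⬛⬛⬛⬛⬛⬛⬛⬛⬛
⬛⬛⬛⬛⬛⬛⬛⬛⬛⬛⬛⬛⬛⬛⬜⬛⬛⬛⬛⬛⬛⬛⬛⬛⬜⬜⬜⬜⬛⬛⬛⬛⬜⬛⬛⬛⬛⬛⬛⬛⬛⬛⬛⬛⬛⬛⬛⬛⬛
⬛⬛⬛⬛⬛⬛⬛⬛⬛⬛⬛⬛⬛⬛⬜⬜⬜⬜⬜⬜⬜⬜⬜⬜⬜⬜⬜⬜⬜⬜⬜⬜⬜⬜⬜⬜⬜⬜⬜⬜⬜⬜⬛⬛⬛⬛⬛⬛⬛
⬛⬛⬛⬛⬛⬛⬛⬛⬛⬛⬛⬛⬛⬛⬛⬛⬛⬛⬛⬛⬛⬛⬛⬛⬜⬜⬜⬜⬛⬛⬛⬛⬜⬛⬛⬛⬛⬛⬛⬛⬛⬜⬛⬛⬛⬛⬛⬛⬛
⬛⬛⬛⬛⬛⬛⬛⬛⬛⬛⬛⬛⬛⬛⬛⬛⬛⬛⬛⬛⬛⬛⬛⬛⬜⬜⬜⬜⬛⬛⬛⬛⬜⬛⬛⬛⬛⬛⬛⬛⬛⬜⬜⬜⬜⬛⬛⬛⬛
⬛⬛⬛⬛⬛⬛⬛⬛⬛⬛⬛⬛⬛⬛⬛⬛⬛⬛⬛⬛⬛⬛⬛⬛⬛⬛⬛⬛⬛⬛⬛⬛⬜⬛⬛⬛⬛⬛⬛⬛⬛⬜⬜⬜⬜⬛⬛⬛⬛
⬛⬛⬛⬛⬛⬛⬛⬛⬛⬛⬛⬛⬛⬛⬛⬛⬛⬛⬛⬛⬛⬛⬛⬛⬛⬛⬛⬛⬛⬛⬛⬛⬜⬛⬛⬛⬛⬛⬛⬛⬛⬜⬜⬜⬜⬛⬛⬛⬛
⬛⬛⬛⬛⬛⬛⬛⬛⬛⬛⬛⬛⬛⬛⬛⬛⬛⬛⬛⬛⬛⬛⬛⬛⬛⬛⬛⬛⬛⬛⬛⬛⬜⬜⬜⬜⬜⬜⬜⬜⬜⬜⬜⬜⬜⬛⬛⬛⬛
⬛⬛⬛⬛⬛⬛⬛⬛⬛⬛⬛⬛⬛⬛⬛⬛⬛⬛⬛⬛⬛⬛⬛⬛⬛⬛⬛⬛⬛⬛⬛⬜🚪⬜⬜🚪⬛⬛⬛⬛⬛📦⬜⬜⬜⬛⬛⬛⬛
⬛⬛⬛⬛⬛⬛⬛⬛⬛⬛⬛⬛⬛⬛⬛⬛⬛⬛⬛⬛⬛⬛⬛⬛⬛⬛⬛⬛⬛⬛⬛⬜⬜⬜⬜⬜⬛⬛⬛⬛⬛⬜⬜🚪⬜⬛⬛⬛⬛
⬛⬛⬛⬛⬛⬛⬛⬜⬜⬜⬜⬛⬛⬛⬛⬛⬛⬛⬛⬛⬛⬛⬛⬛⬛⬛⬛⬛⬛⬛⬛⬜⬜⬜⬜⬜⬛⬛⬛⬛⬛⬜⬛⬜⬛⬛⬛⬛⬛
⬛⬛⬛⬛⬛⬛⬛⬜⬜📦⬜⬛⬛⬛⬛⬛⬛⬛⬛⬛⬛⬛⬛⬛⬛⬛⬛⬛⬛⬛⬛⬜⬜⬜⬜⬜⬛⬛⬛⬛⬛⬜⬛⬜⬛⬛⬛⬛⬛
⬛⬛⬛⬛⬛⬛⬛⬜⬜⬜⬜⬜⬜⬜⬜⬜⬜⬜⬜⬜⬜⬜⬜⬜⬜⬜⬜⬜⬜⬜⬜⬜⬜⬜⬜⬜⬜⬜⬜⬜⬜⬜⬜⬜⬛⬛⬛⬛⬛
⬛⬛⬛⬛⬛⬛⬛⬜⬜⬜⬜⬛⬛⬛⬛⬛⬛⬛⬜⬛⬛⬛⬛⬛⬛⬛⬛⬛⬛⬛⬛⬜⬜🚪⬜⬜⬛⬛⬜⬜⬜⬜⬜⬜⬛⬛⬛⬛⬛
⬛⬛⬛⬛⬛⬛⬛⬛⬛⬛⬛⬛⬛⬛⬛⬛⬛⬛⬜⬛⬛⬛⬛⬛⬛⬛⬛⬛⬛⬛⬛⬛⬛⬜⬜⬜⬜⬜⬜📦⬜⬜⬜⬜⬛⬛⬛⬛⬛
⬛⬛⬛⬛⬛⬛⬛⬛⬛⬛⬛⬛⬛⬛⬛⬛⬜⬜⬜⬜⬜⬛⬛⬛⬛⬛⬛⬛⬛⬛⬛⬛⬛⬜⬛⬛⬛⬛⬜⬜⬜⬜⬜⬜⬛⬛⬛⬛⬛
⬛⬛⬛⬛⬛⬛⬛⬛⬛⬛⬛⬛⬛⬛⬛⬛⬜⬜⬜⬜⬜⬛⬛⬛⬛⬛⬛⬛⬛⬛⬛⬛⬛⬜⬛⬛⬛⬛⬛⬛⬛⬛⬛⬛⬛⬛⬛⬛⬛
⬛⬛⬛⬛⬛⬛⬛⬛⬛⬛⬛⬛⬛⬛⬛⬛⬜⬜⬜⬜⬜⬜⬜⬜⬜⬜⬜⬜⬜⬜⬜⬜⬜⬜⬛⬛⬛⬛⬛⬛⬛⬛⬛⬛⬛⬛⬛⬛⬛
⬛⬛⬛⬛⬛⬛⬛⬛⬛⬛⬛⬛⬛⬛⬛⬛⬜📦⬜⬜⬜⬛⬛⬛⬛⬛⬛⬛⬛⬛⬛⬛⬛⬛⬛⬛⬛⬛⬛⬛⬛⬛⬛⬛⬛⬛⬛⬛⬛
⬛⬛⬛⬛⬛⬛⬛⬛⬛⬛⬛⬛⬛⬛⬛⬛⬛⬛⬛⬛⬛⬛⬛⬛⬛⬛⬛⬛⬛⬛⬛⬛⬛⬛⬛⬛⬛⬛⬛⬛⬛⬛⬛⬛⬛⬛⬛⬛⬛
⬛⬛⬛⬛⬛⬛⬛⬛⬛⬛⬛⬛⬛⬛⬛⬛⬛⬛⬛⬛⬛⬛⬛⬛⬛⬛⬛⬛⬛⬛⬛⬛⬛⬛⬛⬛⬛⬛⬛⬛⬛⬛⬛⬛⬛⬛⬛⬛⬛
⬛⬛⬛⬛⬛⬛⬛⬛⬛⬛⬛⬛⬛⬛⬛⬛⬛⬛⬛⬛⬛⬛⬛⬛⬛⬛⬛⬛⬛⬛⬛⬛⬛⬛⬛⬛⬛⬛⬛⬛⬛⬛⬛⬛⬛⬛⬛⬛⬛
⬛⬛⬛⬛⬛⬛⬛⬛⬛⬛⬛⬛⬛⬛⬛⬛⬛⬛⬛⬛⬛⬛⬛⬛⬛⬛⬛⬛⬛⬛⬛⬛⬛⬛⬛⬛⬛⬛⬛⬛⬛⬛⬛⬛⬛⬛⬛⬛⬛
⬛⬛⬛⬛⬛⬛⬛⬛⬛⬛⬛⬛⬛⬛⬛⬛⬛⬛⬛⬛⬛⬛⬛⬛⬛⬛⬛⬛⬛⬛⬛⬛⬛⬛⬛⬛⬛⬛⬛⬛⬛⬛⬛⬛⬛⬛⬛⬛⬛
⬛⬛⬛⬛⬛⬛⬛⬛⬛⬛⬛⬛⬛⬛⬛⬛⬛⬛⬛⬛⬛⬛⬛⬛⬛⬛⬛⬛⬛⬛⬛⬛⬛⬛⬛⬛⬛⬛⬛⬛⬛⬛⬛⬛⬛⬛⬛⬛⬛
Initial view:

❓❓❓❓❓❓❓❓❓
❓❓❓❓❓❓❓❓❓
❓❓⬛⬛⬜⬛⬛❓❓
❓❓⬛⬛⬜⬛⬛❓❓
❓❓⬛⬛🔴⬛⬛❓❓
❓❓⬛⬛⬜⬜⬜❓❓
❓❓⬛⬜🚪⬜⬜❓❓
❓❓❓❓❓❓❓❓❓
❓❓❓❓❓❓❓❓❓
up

❓❓❓❓❓❓❓❓❓
❓❓❓❓❓❓❓❓❓
❓❓⬛⬛⬜⬛⬛❓❓
❓❓⬛⬛⬜⬛⬛❓❓
❓❓⬛⬛🔴⬛⬛❓❓
❓❓⬛⬛⬜⬛⬛❓❓
❓❓⬛⬛⬜⬜⬜❓❓
❓❓⬛⬜🚪⬜⬜❓❓
❓❓❓❓❓❓❓❓❓

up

❓❓❓❓❓❓❓❓❓
❓❓❓❓❓❓❓❓❓
❓❓⬜⬜⬜⬜⬜❓❓
❓❓⬛⬛⬜⬛⬛❓❓
❓❓⬛⬛🔴⬛⬛❓❓
❓❓⬛⬛⬜⬛⬛❓❓
❓❓⬛⬛⬜⬛⬛❓❓
❓❓⬛⬛⬜⬜⬜❓❓
❓❓⬛⬜🚪⬜⬜❓❓

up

❓❓❓❓❓❓❓❓❓
❓❓❓❓❓❓❓❓❓
❓❓⬛⬛⬜⬛⬛❓❓
❓❓⬜⬜⬜⬜⬜❓❓
❓❓⬛⬛🔴⬛⬛❓❓
❓❓⬛⬛⬜⬛⬛❓❓
❓❓⬛⬛⬜⬛⬛❓❓
❓❓⬛⬛⬜⬛⬛❓❓
❓❓⬛⬛⬜⬜⬜❓❓

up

❓❓❓❓❓❓❓❓❓
❓❓❓❓❓❓❓❓❓
❓❓⬛⬛⬜⬛⬛❓❓
❓❓⬛⬛⬜⬛⬛❓❓
❓❓⬜⬜🔴⬜⬜❓❓
❓❓⬛⬛⬜⬛⬛❓❓
❓❓⬛⬛⬜⬛⬛❓❓
❓❓⬛⬛⬜⬛⬛❓❓
❓❓⬛⬛⬜⬛⬛❓❓

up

❓❓❓❓❓❓❓❓❓
❓❓❓❓❓❓❓❓❓
❓❓⬛⬛⬜⬛⬛❓❓
❓❓⬛⬛⬜⬛⬛❓❓
❓❓⬛⬛🔴⬛⬛❓❓
❓❓⬜⬜⬜⬜⬜❓❓
❓❓⬛⬛⬜⬛⬛❓❓
❓❓⬛⬛⬜⬛⬛❓❓
❓❓⬛⬛⬜⬛⬛❓❓

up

❓❓❓❓❓❓❓❓❓
❓❓❓❓❓❓❓❓❓
❓❓⬛⬛⬜⬛⬛❓❓
❓❓⬛⬛⬜⬛⬛❓❓
❓❓⬛⬛🔴⬛⬛❓❓
❓❓⬛⬛⬜⬛⬛❓❓
❓❓⬜⬜⬜⬜⬜❓❓
❓❓⬛⬛⬜⬛⬛❓❓
❓❓⬛⬛⬜⬛⬛❓❓

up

❓❓❓❓❓❓❓❓❓
❓❓❓❓❓❓❓❓❓
❓❓⬛⬛⬜⬛⬛❓❓
❓❓⬛⬛⬜⬛⬛❓❓
❓❓⬛⬛🔴⬛⬛❓❓
❓❓⬛⬛⬜⬛⬛❓❓
❓❓⬛⬛⬜⬛⬛❓❓
❓❓⬜⬜⬜⬜⬜❓❓
❓❓⬛⬛⬜⬛⬛❓❓

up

❓❓❓❓❓❓❓❓❓
❓❓❓❓❓❓❓❓❓
❓❓⬛⬛⬜⬛⬛❓❓
❓❓⬛⬛⬜⬛⬛❓❓
❓❓⬛⬛🔴⬛⬛❓❓
❓❓⬛⬛⬜⬛⬛❓❓
❓❓⬛⬛⬜⬛⬛❓❓
❓❓⬛⬛⬜⬛⬛❓❓
❓❓⬜⬜⬜⬜⬜❓❓

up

❓❓❓❓❓❓❓❓❓
❓❓❓❓❓❓❓❓❓
❓❓⬛⬛⬜⬛⬛❓❓
❓❓⬛⬛⬜⬛⬛❓❓
❓❓⬛⬛🔴⬛⬛❓❓
❓❓⬛⬛⬜⬛⬛❓❓
❓❓⬛⬛⬜⬛⬛❓❓
❓❓⬛⬛⬜⬛⬛❓❓
❓❓⬛⬛⬜⬛⬛❓❓

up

❓❓❓❓❓❓❓❓❓
❓❓❓❓❓❓❓❓❓
❓❓⬛⬛⬜⬛⬛❓❓
❓❓⬛⬛⬜⬛⬛❓❓
❓❓⬛⬛🔴⬛⬛❓❓
❓❓⬛⬛⬜⬛⬛❓❓
❓❓⬛⬛⬜⬛⬛❓❓
❓❓⬛⬛⬜⬛⬛❓❓
❓❓⬛⬛⬜⬛⬛❓❓

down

❓❓❓❓❓❓❓❓❓
❓❓⬛⬛⬜⬛⬛❓❓
❓❓⬛⬛⬜⬛⬛❓❓
❓❓⬛⬛⬜⬛⬛❓❓
❓❓⬛⬛🔴⬛⬛❓❓
❓❓⬛⬛⬜⬛⬛❓❓
❓❓⬛⬛⬜⬛⬛❓❓
❓❓⬛⬛⬜⬛⬛❓❓
❓❓⬛⬛⬜⬛⬛❓❓

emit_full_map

⬛⬛⬜⬛⬛
⬛⬛⬜⬛⬛
⬛⬛⬜⬛⬛
⬛⬛🔴⬛⬛
⬛⬛⬜⬛⬛
⬛⬛⬜⬛⬛
⬛⬛⬜⬛⬛
⬛⬛⬜⬛⬛
⬜⬜⬜⬜⬜
⬛⬛⬜⬛⬛
⬛⬛⬜⬛⬛
⬛⬛⬜⬛⬛
⬛⬛⬜⬛⬛
⬛⬛⬜⬜⬜
⬛⬜🚪⬜⬜

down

❓❓⬛⬛⬜⬛⬛❓❓
❓❓⬛⬛⬜⬛⬛❓❓
❓❓⬛⬛⬜⬛⬛❓❓
❓❓⬛⬛⬜⬛⬛❓❓
❓❓⬛⬛🔴⬛⬛❓❓
❓❓⬛⬛⬜⬛⬛❓❓
❓❓⬛⬛⬜⬛⬛❓❓
❓❓⬛⬛⬜⬛⬛❓❓
❓❓⬜⬜⬜⬜⬜❓❓

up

❓❓❓❓❓❓❓❓❓
❓❓⬛⬛⬜⬛⬛❓❓
❓❓⬛⬛⬜⬛⬛❓❓
❓❓⬛⬛⬜⬛⬛❓❓
❓❓⬛⬛🔴⬛⬛❓❓
❓❓⬛⬛⬜⬛⬛❓❓
❓❓⬛⬛⬜⬛⬛❓❓
❓❓⬛⬛⬜⬛⬛❓❓
❓❓⬛⬛⬜⬛⬛❓❓

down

❓❓⬛⬛⬜⬛⬛❓❓
❓❓⬛⬛⬜⬛⬛❓❓
❓❓⬛⬛⬜⬛⬛❓❓
❓❓⬛⬛⬜⬛⬛❓❓
❓❓⬛⬛🔴⬛⬛❓❓
❓❓⬛⬛⬜⬛⬛❓❓
❓❓⬛⬛⬜⬛⬛❓❓
❓❓⬛⬛⬜⬛⬛❓❓
❓❓⬜⬜⬜⬜⬜❓❓

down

❓❓⬛⬛⬜⬛⬛❓❓
❓❓⬛⬛⬜⬛⬛❓❓
❓❓⬛⬛⬜⬛⬛❓❓
❓❓⬛⬛⬜⬛⬛❓❓
❓❓⬛⬛🔴⬛⬛❓❓
❓❓⬛⬛⬜⬛⬛❓❓
❓❓⬛⬛⬜⬛⬛❓❓
❓❓⬜⬜⬜⬜⬜❓❓
❓❓⬛⬛⬜⬛⬛❓❓
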